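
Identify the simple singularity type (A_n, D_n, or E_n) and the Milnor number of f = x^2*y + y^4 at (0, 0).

Type D_{5}, Milnor number mu = 5.

The Hessian of f at 0 has rank 0. Corank 2; j^3 = x^2*y has shape L^2 M (L != M), so D-series; mu = 5 gives D_5.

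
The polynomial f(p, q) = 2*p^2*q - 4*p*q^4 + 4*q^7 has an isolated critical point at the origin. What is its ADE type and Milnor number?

Type D8, Milnor number mu = 8.

The Hessian of f at 0 is [[0, 0], [0, 0]] with rank 0, so corank 2. A Groebner basis of the Jacobian ideal J(f) in C{p,q} is {p^2/6 + p*q^3, -p*q + q^4, p^3, p^2*q}; counting standard monomials gives mu = 8. Corank 2; j^3 = 2*p^2*q has shape L^2 M (L != M), so D-series; mu = 8 gives D_8.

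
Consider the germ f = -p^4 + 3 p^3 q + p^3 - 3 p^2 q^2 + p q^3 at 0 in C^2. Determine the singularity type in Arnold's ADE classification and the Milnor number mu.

Type E_7, Milnor number mu = 7.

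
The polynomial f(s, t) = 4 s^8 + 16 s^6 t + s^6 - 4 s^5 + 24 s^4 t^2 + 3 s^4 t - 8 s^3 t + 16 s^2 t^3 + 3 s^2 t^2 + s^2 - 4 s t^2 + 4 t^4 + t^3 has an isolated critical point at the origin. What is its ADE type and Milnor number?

The Hessian of f at 0 is [[2, 0], [0, 0]] with rank 1, so corank 1. A Groebner basis of the Jacobian ideal J(f) in C{s,t} is {t^2, s}; counting standard monomials gives mu = 2. Corank 1: A-series; mu = 2 gives A_2.

Type A_{2}, Milnor number mu = 2.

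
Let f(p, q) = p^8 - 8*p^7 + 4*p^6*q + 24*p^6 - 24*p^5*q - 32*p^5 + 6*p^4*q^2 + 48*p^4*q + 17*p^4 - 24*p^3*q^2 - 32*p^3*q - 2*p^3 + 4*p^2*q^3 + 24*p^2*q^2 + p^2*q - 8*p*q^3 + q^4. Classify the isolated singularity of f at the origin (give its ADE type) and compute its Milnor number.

The Hessian of f at 0 has rank 0. Corank 2; j^3 = -p^2*(2*p - q) has shape L^2 M (L != M), so D-series; mu = 5 gives D_5.

Type D5, Milnor number mu = 5.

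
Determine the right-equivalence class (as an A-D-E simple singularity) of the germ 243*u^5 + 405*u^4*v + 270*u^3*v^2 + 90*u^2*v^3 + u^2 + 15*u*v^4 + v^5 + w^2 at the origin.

A_{4}

The Hessian of f at 0 is [[2, 0, 0], [0, 0, 0], [0, 0, 2]] with rank 2, so corank 1. A Groebner basis of the Jacobian ideal J(f) in C{u,v,w} is {v^4, u, w}; counting standard monomials gives mu = 4. Corank 1: A-series; mu = 4 gives A_4.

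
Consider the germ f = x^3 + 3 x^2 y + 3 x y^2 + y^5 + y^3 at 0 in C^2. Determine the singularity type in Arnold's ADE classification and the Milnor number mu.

Type E_{8}, Milnor number mu = 8.

The Hessian of f at 0 has rank 0. Corank 2; j^3 = (x + y)^3 is a perfect cube, so E-series; the 5-jet and mu = 8 give E_8.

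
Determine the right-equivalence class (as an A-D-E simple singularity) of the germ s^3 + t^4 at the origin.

E6

The Hessian of f at 0 is [[0, 0], [0, 0]] with rank 0, so corank 2. A Groebner basis of the Jacobian ideal J(f) in C{s,t} is {t^3, s^2}; counting standard monomials gives mu = 6. Corank 2; j^3 = s^3 is a perfect cube, so E-series; the 4-jet and mu = 6 give E_6.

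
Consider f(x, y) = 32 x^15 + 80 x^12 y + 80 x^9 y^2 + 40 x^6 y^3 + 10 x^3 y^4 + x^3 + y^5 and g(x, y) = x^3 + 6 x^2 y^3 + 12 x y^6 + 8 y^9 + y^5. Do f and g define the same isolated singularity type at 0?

Yes.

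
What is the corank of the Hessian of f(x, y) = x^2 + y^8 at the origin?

1

The Hessian at 0 is [[2, 0], [0, 0]] of rank 1; hence corank 1.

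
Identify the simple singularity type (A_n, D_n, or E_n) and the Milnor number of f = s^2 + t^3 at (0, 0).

Type A_{2}, Milnor number mu = 2.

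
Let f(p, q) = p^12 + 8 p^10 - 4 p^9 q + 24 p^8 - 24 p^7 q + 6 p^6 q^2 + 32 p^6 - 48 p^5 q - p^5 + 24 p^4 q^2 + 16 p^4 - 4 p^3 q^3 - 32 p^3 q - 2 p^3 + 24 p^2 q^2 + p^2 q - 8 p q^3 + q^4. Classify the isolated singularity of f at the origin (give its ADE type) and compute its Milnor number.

The Hessian of f at 0 is [[0, 0], [0, 0]] with rank 0, so corank 2. A Groebner basis of the Jacobian ideal J(f) in C{p,q} is {p*q^2, p*q/8 + q^3, p^2 - p*q/2}; counting standard monomials gives mu = 5. Corank 2; j^3 = -p^2*(2*p - q) has shape L^2 M (L != M), so D-series; mu = 5 gives D_5.

Type D5, Milnor number mu = 5.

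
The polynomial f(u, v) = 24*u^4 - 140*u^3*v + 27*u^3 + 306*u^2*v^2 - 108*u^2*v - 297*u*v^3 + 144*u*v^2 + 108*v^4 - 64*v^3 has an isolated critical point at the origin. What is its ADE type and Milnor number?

Type E_{7}, Milnor number mu = 7.

The Hessian of f at 0 is [[0, 0], [0, 0]] with rank 0, so corank 2. A Groebner basis of the Jacobian ideal J(f) in C{u,v} is {19683*u^2/4 - 13122*u*v + v^4 - 27*v^3/4 + 8748*v^2, u^3 + 459*u^2 - 1224*u*v - 3*v^3 + 816*v^2, u^2*v + 891*u^2/4 - 594*u*v - 25*v^3/12 + 396*v^2, 81*u^2 + u*v^2 - 216*u*v - 13*v^3/9 + 144*v^2}; counting standard monomials gives mu = 7. Corank 2; j^3 = (3*u - 4*v)^3 is a perfect cube, so E-series; the 4-jet and mu = 7 give E_7.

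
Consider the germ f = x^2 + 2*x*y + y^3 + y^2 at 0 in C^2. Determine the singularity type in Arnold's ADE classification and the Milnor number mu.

The Hessian of f at 0 is [[2, 2], [2, 2]] with rank 1, so corank 1. A Groebner basis of the Jacobian ideal J(f) in C{x,y} is {y^2, x + y}; counting standard monomials gives mu = 2. Corank 1: A-series; mu = 2 gives A_2.

Type A_{2}, Milnor number mu = 2.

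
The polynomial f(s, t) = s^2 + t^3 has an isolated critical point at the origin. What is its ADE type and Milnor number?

Type A_{2}, Milnor number mu = 2.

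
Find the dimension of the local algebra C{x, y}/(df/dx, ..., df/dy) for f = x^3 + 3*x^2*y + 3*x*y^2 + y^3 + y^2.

2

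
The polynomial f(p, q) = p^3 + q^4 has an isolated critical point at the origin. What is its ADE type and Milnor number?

The Hessian of f at 0 has rank 0. Corank 2; j^3 = p^3 is a perfect cube, so E-series; the 4-jet and mu = 6 give E_6.

Type E6, Milnor number mu = 6.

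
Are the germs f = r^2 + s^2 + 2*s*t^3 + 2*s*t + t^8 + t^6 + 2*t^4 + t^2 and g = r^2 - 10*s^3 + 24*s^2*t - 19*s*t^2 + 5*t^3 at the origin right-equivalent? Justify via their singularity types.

No.

The Hessian of f at 0 has rank 2. Corank 1: A-series; mu = 7 gives A_7. The Hessian of g at 0 has rank 1. Corank 2; j^3 = -(s - t)*(10*s^2 - 14*s*t + 5*t^2) splits into three distinct lines over C (the quadratic factor has nonzero discriminant), so D_4. f is A_7 but g is D_4, hence not right-equivalent.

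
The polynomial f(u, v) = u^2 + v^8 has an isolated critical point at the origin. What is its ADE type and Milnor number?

Type A_7, Milnor number mu = 7.

The Hessian of f at 0 has rank 1. Corank 1: A-series; mu = 7 gives A_7.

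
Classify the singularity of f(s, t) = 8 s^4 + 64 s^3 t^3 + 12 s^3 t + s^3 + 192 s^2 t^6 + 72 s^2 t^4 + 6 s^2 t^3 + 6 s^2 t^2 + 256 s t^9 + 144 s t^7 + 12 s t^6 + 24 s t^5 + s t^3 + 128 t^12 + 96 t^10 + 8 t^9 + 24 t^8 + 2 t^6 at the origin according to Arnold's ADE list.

E_{7}

The Hessian of f at 0 is [[0, 0], [0, 0]] with rank 0, so corank 2. A Groebner basis of the Jacobian ideal J(f) in C{s,t} is {3*s^2/4 + t^4 + t^3/4, s^3, s^2*t - s^2/4 - t^3/12, s^2 + s*t^2 + t^3/3}; counting standard monomials gives mu = 7. Corank 2; j^3 = s^3 is a perfect cube, so E-series; the 4-jet and mu = 7 give E_7.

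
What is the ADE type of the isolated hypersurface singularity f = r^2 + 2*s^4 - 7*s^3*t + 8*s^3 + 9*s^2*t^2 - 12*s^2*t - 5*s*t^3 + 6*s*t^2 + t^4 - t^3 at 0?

The Hessian of f at 0 has rank 1. Corank 2; j^3 = (2*s - t)^3 is a perfect cube, so E-series; the 4-jet and mu = 7 give E_7.

E_7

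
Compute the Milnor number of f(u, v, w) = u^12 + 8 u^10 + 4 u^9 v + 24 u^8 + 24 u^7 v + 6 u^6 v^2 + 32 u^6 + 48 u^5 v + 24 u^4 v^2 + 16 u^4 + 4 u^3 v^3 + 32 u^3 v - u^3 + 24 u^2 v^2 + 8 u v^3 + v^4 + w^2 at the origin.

6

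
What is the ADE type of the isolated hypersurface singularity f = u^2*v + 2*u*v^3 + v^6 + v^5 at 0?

D7

The Hessian of f at 0 is [[0, 0], [0, 0]] with rank 0, so corank 2. A Groebner basis of the Jacobian ideal J(f) in C{u,v} is {u^3, u^2*v + u^2/6 + u*v^2/6, u*v + v^3}; counting standard monomials gives mu = 7. Corank 2; j^3 = u^2*v has shape L^2 M (L != M), so D-series; mu = 7 gives D_7.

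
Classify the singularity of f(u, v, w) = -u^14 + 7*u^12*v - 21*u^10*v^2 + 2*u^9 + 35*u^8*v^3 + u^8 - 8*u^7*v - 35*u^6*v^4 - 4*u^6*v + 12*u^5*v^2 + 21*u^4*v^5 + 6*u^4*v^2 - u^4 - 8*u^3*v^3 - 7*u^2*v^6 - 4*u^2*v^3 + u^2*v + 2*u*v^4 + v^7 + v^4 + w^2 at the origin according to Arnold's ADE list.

The Hessian of f at 0 has rank 1. Corank 2; j^3 = u^2*v has shape L^2 M (L != M), so D-series; mu = 5 gives D_5.

D5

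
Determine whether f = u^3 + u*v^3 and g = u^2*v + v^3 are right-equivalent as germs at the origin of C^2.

No.

The Hessian of f at 0 is [[0, 0], [0, 0]] with rank 0, so corank 2. A Groebner basis of the Jacobian ideal J(f) in C{u,v} is {u^3, u*v^2, 3*u^2 + v^3}; counting standard monomials gives mu = 7. Corank 2; j^3 = u^3 is a perfect cube, so E-series; the 4-jet and mu = 7 give E_7. The Hessian of g at 0 is [[0, 0], [0, 0]] with rank 0, so corank 2. A Groebner basis of the Jacobian ideal J(g) in C{u,v} is {v^3, u^2 + 3*v^2, u*v}; counting standard monomials gives mu = 4. Corank 2; j^3 = v*(u^2 + v^2) splits into three distinct lines over C (the quadratic factor has nonzero discriminant), so D_4. f is E_7 but g is D_4, hence not right-equivalent.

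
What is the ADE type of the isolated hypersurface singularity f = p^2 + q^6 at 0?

The Hessian of f at 0 is [[2, 0], [0, 0]] with rank 1, so corank 1. A Groebner basis of the Jacobian ideal J(f) in C{p,q} is {q^5, p}; counting standard monomials gives mu = 5. Corank 1: A-series; mu = 5 gives A_5.

A5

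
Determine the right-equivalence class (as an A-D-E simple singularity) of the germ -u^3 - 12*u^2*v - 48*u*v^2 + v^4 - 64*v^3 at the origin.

E_{6}

The Hessian of f at 0 has rank 0. Corank 2; j^3 = -(u + 4*v)^3 is a perfect cube, so E-series; the 4-jet and mu = 6 give E_6.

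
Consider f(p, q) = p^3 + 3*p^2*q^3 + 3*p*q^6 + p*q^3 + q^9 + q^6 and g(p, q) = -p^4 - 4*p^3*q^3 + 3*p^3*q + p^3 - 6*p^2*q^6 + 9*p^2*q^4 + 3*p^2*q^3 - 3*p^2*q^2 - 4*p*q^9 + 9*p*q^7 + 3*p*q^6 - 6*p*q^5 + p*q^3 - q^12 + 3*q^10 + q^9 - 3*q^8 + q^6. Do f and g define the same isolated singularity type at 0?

The Hessian of f at 0 has rank 0. Corank 2; j^3 = p^3 is a perfect cube, so E-series; the 4-jet and mu = 7 give E_7. The Hessian of g at 0 has rank 0. Corank 2; j^3 = p^3 is a perfect cube, so E-series; the 4-jet and mu = 7 give E_7. Both have type E_7, hence right-equivalent.

Yes.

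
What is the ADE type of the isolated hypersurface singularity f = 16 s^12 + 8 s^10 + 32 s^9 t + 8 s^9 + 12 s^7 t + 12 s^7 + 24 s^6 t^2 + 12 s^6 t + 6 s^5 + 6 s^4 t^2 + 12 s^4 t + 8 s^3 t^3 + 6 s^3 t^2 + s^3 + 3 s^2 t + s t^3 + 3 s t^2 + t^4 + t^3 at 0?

The Hessian of f at 0 is [[0, 0], [0, 0]] with rank 0, so corank 2. A Groebner basis of the Jacobian ideal J(f) in C{s,t} is {s^3 + 3*s^2*t + 6*s^2 + 12*s*t + 6*t^2, -3*s^2 + s*t^2 - 6*s*t - 3*t^2, 3*s^2 + 6*s*t + t^3 + 3*t^2}; counting standard monomials gives mu = 7. Corank 2; j^3 = (s + t)^3 is a perfect cube, so E-series; the 4-jet and mu = 7 give E_7.

E_{7}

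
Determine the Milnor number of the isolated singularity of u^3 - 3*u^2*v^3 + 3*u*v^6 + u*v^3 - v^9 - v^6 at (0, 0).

7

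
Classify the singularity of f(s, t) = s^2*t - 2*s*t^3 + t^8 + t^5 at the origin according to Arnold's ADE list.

D_{9}

The Hessian of f at 0 has rank 0. Corank 2; j^3 = s^2*t has shape L^2 M (L != M), so D-series; mu = 9 gives D_9.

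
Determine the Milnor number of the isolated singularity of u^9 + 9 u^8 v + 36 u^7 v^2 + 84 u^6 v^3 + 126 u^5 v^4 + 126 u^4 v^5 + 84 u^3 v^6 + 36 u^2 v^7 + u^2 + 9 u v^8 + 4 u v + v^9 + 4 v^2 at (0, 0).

8

The Hessian of f at 0 has rank 1. Corank 1: A-series; mu = 8 gives A_8.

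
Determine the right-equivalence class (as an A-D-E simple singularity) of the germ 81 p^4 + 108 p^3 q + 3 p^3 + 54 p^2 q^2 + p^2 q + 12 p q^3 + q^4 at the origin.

The Hessian of f at 0 has rank 0. Corank 2; j^3 = p^2*(3*p + q) has shape L^2 M (L != M), so D-series; mu = 5 gives D_5.

D5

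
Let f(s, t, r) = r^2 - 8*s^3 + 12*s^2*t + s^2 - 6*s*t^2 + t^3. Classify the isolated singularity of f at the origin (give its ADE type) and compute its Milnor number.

Type A2, Milnor number mu = 2.

The Hessian of f at 0 has rank 2. Corank 1: A-series; mu = 2 gives A_2.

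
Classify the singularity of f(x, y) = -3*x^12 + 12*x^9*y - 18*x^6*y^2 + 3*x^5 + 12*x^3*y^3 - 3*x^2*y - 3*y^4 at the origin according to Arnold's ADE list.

The Hessian of f at 0 is [[0, 0], [0, 0]] with rank 0, so corank 2. A Groebner basis of the Jacobian ideal J(f) in C{x,y} is {x^3, x^2/4 + y^3, x*y}; counting standard monomials gives mu = 5. Corank 2; j^3 = -3*x^2*y has shape L^2 M (L != M), so D-series; mu = 5 gives D_5.

D5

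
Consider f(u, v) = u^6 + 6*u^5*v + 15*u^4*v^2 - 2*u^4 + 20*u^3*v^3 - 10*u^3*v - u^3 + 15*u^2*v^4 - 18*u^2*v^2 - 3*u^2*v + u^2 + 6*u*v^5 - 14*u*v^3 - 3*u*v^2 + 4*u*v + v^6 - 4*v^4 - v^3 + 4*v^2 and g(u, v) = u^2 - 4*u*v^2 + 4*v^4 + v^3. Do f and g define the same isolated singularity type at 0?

Yes.

The Hessian of f at 0 has rank 1. Corank 1: A-series; mu = 2 gives A_2. The Hessian of g at 0 has rank 1. Corank 1: A-series; mu = 2 gives A_2. Both have type A_2, hence right-equivalent.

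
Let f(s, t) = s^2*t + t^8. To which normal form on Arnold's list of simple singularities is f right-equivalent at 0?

The Hessian of f at 0 has rank 0. Corank 2; j^3 = s^2*t has shape L^2 M (L != M), so D-series; mu = 9 gives D_9.

D9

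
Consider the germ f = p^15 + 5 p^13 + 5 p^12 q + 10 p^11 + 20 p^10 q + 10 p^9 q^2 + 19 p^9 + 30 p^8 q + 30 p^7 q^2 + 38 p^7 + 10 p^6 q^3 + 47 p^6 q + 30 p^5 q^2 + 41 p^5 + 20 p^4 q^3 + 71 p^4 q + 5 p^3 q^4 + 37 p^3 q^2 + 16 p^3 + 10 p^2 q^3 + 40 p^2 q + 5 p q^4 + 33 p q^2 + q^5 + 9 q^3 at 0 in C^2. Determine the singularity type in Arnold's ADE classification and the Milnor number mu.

Type D_6, Milnor number mu = 6.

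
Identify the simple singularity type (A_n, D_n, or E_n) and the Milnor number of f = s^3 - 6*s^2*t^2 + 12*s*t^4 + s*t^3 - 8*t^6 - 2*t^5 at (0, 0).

Type E_7, Milnor number mu = 7.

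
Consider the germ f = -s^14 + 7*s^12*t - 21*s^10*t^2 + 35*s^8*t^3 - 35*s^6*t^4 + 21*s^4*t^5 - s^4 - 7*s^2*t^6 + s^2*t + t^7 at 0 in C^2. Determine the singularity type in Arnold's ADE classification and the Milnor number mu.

The Hessian of f at 0 is [[0, 0], [0, 0]] with rank 0, so corank 2. A Groebner basis of the Jacobian ideal J(f) in C{s,t} is {s^2/7 + t^6, s^3, s*t}; counting standard monomials gives mu = 8. Corank 2; j^3 = s^2*t has shape L^2 M (L != M), so D-series; mu = 8 gives D_8.

Type D8, Milnor number mu = 8.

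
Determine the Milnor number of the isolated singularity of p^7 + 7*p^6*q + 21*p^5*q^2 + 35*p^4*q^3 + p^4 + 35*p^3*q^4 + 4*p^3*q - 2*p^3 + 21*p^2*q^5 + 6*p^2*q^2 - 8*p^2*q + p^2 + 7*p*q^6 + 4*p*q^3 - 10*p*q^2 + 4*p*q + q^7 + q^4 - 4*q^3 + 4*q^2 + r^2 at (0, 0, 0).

6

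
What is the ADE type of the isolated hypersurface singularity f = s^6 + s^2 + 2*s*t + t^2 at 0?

A5

The Hessian of f at 0 has rank 1. Corank 1: A-series; mu = 5 gives A_5.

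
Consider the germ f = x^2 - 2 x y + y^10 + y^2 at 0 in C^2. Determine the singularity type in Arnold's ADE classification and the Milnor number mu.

Type A_{9}, Milnor number mu = 9.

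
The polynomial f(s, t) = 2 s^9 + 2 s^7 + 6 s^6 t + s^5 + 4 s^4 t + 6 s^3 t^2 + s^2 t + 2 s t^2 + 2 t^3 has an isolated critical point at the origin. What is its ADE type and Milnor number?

Type D4, Milnor number mu = 4.

The Hessian of f at 0 is [[0, 0], [0, 0]] with rank 0, so corank 2. A Groebner basis of the Jacobian ideal J(f) in C{s,t} is {t^3, s^2 + 2*t^2, s*t + t^2}; counting standard monomials gives mu = 4. Corank 2; j^3 = t*(s^2 + 2*s*t + 2*t^2) splits into three distinct lines over C (the quadratic factor has nonzero discriminant), so D_4.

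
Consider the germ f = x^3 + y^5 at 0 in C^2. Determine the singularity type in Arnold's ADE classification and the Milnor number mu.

Type E_8, Milnor number mu = 8.

The Hessian of f at 0 is [[0, 0], [0, 0]] with rank 0, so corank 2. A Groebner basis of the Jacobian ideal J(f) in C{x,y} is {y^4, x^2}; counting standard monomials gives mu = 8. Corank 2; j^3 = x^3 is a perfect cube, so E-series; the 5-jet and mu = 8 give E_8.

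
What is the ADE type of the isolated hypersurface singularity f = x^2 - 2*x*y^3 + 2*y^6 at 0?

The Hessian of f at 0 is [[2, 0], [0, 0]] with rank 1, so corank 1. A Groebner basis of the Jacobian ideal J(f) in C{x,y} is {x*y^2, -x + y^3, x^2}; counting standard monomials gives mu = 5. Corank 1: A-series; mu = 5 gives A_5.

A_{5}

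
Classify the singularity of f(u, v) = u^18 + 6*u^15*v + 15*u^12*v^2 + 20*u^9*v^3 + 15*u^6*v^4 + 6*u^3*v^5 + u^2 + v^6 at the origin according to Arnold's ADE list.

A_5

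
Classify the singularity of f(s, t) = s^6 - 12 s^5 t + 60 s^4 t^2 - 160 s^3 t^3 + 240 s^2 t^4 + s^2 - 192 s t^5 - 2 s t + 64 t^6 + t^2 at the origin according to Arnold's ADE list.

The Hessian of f at 0 is [[2, -2], [-2, 2]] with rank 1, so corank 1. A Groebner basis of the Jacobian ideal J(f) in C{s,t} is {t^5, s - t}; counting standard monomials gives mu = 5. Corank 1: A-series; mu = 5 gives A_5.

A_{5}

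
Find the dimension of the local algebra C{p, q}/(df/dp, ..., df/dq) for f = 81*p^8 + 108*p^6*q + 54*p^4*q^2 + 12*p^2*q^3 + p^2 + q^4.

3

The Hessian of f at 0 is [[2, 0], [0, 0]] with rank 1, so corank 1. A Groebner basis of the Jacobian ideal J(f) in C{p,q} is {q^3, p}; counting standard monomials gives mu = 3. Corank 1: A-series; mu = 3 gives A_3.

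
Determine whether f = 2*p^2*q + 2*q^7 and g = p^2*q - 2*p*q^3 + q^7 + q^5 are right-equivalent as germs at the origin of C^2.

Yes.

The Hessian of f at 0 is [[0, 0], [0, 0]] with rank 0, so corank 2. A Groebner basis of the Jacobian ideal J(f) in C{p,q} is {p^2/7 + q^6, p^3, p*q}; counting standard monomials gives mu = 8. Corank 2; j^3 = 2*p^2*q has shape L^2 M (L != M), so D-series; mu = 8 gives D_8. The Hessian of g at 0 is [[0, 0], [0, 0]] with rank 0, so corank 2. A Groebner basis of the Jacobian ideal J(g) in C{p,q} is {p^2*q^2 + p^2/7 - p*q^2/7, p^3 + p^2/7 - p*q^2/7, -p*q + q^3}; counting standard monomials gives mu = 8. Corank 2; j^3 = p^2*q has shape L^2 M (L != M), so D-series; mu = 8 gives D_8. Both have type D_8, hence right-equivalent.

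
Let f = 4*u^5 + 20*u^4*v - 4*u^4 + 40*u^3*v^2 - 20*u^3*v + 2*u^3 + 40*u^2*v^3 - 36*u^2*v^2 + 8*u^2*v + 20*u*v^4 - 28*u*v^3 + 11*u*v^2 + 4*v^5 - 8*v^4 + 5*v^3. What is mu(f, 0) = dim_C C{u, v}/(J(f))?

4

The Hessian of f at 0 has rank 0. Corank 2; j^3 = (u + v)*(2*u^2 + 6*u*v + 5*v^2) splits into three distinct lines over C (the quadratic factor has nonzero discriminant), so D_4.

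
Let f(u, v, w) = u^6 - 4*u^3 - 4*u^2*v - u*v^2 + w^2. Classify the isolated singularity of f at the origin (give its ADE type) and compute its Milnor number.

The Hessian of f at 0 has rank 1. Corank 2; j^3 = -u*(2*u + v)^2 has shape L^2 M (L != M), so D-series; mu = 7 gives D_7.

Type D_{7}, Milnor number mu = 7.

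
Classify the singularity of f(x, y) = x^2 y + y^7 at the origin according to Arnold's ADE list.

The Hessian of f at 0 has rank 0. Corank 2; j^3 = x^2*y has shape L^2 M (L != M), so D-series; mu = 8 gives D_8.

D_{8}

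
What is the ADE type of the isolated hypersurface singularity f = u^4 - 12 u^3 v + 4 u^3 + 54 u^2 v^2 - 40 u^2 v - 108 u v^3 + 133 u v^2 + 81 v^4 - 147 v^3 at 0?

D5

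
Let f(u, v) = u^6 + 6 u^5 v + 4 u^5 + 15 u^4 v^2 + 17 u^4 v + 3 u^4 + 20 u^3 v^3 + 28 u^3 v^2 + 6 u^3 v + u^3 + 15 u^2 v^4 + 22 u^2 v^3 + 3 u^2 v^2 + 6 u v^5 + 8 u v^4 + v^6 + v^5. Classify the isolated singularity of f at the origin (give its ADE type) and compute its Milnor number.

The Hessian of f at 0 has rank 0. Corank 2; j^3 = u^3 is a perfect cube, so E-series; the 5-jet and mu = 8 give E_8.

Type E8, Milnor number mu = 8.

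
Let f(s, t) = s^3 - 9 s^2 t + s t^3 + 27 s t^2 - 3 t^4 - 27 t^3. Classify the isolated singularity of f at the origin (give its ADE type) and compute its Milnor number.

Type E_{7}, Milnor number mu = 7.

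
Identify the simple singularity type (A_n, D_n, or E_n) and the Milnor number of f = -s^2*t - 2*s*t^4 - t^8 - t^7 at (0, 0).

Type D_{9}, Milnor number mu = 9.

The Hessian of f at 0 has rank 0. Corank 2; j^3 = -s^2*t has shape L^2 M (L != M), so D-series; mu = 9 gives D_9.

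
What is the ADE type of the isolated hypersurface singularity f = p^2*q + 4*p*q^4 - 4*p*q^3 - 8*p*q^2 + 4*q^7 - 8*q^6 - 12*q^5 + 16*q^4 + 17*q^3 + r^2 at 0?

The Hessian of f at 0 has rank 1. Corank 2; j^3 = q*(p^2 - 8*p*q + 17*q^2) splits into three distinct lines over C (the quadratic factor has nonzero discriminant), so D_4.

D4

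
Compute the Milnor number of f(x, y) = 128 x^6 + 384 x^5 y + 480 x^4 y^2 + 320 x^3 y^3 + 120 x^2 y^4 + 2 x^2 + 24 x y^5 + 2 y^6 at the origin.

The Hessian of f at 0 is [[4, 0], [0, 0]] with rank 1, so corank 1. A Groebner basis of the Jacobian ideal J(f) in C{x,y} is {y^5, x}; counting standard monomials gives mu = 5. Corank 1: A-series; mu = 5 gives A_5.

5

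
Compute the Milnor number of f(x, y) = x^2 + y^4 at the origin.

3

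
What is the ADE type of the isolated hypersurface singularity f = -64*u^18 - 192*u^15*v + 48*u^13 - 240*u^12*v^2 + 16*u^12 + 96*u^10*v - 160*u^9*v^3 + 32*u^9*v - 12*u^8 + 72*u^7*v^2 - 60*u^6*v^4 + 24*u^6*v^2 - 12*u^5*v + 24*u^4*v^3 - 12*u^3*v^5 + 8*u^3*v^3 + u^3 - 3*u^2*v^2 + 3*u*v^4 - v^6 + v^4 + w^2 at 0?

E_6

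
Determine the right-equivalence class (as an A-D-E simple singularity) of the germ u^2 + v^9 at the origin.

A_{8}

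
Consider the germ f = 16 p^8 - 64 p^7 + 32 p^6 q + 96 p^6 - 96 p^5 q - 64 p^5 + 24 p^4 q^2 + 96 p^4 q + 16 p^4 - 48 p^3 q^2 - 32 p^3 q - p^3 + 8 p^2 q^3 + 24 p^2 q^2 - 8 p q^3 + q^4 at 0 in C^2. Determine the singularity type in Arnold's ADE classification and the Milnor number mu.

The Hessian of f at 0 has rank 0. Corank 2; j^3 = -p^3 is a perfect cube, so E-series; the 4-jet and mu = 6 give E_6.

Type E_6, Milnor number mu = 6.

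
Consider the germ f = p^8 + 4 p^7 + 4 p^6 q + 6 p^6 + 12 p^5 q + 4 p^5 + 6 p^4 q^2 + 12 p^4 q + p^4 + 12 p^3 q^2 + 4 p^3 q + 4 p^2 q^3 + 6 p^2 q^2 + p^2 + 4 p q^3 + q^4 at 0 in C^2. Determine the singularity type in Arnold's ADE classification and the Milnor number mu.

Type A3, Milnor number mu = 3.

The Hessian of f at 0 has rank 1. Corank 1: A-series; mu = 3 gives A_3.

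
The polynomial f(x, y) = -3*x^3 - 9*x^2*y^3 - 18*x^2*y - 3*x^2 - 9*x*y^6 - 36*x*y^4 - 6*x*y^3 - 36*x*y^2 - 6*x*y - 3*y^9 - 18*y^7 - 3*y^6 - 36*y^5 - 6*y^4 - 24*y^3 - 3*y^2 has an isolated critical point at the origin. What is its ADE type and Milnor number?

The Hessian of f at 0 is [[-6, -6], [-6, -6]] with rank 1, so corank 1. A Groebner basis of the Jacobian ideal J(f) in C{x,y} is {y^2, x + y}; counting standard monomials gives mu = 2. Corank 1: A-series; mu = 2 gives A_2.

Type A_{2}, Milnor number mu = 2.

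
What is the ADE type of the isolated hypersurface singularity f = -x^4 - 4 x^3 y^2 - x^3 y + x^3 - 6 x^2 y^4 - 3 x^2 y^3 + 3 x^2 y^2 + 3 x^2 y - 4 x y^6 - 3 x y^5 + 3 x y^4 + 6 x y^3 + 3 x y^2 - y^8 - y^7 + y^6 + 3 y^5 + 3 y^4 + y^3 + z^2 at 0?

E7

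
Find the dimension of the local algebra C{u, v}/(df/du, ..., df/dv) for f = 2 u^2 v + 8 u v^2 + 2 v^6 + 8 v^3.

The Hessian of f at 0 has rank 0. Corank 2; j^3 = 2*v*(u + 2*v)^2 has shape L^2 M (L != M), so D-series; mu = 7 gives D_7.

7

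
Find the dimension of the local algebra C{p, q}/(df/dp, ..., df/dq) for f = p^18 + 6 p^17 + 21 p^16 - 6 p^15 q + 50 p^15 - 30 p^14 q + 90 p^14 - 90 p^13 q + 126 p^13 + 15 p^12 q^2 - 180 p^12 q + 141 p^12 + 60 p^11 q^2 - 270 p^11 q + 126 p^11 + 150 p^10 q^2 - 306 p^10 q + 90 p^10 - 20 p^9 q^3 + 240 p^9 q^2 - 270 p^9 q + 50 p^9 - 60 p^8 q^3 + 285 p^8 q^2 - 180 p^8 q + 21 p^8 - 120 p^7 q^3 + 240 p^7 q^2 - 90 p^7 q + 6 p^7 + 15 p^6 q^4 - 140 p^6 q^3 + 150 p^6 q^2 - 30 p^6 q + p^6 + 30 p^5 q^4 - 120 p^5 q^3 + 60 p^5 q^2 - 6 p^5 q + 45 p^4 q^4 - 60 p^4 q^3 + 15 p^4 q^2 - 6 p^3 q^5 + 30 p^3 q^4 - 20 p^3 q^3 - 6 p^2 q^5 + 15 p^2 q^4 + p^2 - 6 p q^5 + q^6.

5

The Hessian of f at 0 has rank 1. Corank 1: A-series; mu = 5 gives A_5.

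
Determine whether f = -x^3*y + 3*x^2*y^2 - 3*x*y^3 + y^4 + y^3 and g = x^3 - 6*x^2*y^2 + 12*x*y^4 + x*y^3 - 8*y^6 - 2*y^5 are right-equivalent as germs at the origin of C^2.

Yes.

The Hessian of f at 0 has rank 0. Corank 2; j^3 = y^3 is a perfect cube, so E-series; the 4-jet and mu = 7 give E_7. The Hessian of g at 0 has rank 0. Corank 2; j^3 = x^3 is a perfect cube, so E-series; the 4-jet and mu = 7 give E_7. Both have type E_7, hence right-equivalent.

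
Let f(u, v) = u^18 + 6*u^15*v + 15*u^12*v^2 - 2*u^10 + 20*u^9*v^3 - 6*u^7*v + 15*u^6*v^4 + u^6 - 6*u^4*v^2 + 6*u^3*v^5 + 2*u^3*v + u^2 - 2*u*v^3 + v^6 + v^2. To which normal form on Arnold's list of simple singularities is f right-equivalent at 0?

The Hessian of f at 0 is [[2, 0], [0, 2]] with rank 2, so corank 0. A Groebner basis of the Jacobian ideal J(f) in C{u,v} is {u, v}; counting standard monomials gives mu = 1. Corank 0: nondegenerate Morse point, so A_1.

A_{1}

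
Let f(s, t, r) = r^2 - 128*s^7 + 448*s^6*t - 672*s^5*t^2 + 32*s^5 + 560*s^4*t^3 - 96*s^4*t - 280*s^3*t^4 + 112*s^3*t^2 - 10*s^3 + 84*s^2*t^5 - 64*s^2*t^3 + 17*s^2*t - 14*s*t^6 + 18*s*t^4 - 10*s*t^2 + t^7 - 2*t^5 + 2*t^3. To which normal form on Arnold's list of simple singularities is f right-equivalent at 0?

The Hessian of f at 0 has rank 1. Corank 2; j^3 = -(2*s - t)*(5*s^2 - 6*s*t + 2*t^2) splits into three distinct lines over C (the quadratic factor has nonzero discriminant), so D_4.

D_4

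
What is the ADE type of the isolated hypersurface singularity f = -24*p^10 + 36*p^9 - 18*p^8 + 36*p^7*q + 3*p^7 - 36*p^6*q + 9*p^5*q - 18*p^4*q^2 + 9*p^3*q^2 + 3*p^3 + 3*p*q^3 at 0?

The Hessian of f at 0 has rank 0. Corank 2; j^3 = 3*p^3 is a perfect cube, so E-series; the 4-jet and mu = 7 give E_7.

E_7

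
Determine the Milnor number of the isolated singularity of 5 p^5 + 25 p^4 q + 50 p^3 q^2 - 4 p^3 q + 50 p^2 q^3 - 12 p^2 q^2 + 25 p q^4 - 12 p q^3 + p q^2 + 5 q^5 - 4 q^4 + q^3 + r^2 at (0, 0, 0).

6

The Hessian of f at 0 has rank 1. Corank 2; j^3 = q^2*(p + q) has shape L^2 M (L != M), so D-series; mu = 6 gives D_6.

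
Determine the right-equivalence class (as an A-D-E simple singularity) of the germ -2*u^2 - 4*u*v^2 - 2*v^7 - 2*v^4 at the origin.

A_6

The Hessian of f at 0 has rank 1. Corank 1: A-series; mu = 6 gives A_6.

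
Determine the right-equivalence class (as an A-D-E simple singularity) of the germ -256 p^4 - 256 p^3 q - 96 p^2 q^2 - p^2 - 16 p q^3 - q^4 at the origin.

The Hessian of f at 0 has rank 1. Corank 1: A-series; mu = 3 gives A_3.

A_{3}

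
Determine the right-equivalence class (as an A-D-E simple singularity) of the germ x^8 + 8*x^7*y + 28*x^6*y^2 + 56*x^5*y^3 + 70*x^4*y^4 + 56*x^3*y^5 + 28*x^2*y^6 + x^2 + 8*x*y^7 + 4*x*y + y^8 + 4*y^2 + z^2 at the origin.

A_{7}

The Hessian of f at 0 has rank 2. Corank 1: A-series; mu = 7 gives A_7.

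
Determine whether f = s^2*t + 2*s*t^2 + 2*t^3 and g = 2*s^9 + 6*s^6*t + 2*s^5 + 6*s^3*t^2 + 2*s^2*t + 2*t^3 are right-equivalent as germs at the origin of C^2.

Yes.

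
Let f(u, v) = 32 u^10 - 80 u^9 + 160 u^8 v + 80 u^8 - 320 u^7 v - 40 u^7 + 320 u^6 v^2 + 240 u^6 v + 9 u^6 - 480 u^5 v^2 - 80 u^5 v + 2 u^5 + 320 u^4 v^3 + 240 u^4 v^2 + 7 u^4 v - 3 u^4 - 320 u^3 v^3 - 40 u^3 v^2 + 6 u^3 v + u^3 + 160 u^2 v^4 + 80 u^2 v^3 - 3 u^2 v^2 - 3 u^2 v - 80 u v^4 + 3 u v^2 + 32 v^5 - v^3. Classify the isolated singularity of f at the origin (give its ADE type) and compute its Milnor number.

Type E_{8}, Milnor number mu = 8.

The Hessian of f at 0 is [[0, 0], [0, 0]] with rank 0, so corank 2. A Groebner basis of the Jacobian ideal J(f) in C{u,v} is {-2*u^2*v + 2*u^2 - 4*u*v + v^4 + 2*v^3 + 2*v^2, u^3 - 3*u^2*v + 3*u^2/2 - 3*u*v + 2*v^3 + 3*v^2/2, -u^2/2 + u*v^2 + u*v - v^3 - v^2/2}; counting standard monomials gives mu = 8. Corank 2; j^3 = (u - v)^3 is a perfect cube, so E-series; the 5-jet and mu = 8 give E_8.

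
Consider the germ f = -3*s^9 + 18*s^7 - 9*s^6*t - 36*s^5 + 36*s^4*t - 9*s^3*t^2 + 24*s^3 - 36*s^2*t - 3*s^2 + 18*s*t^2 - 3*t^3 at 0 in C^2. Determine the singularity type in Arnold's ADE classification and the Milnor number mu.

Type A2, Milnor number mu = 2.

The Hessian of f at 0 is [[-6, 0], [0, 0]] with rank 1, so corank 1. A Groebner basis of the Jacobian ideal J(f) in C{s,t} is {t^2, s}; counting standard monomials gives mu = 2. Corank 1: A-series; mu = 2 gives A_2.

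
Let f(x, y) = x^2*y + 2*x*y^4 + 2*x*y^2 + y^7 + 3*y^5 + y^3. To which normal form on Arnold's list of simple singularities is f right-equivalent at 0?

The Hessian of f at 0 is [[0, 0], [0, 0]] with rank 0, so corank 2. A Groebner basis of the Jacobian ideal J(f) in C{x,y} is {x*y + y^4 + y^2, x*y^2 + y^3, x^2 - 3*x*y - 4*y^2}; counting standard monomials gives mu = 6. Corank 2; j^3 = y*(x + y)^2 has shape L^2 M (L != M), so D-series; mu = 6 gives D_6.

D_6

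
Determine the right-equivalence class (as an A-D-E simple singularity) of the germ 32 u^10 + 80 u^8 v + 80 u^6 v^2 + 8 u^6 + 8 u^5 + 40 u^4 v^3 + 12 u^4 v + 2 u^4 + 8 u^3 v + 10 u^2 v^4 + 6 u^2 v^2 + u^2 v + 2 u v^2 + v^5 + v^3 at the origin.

D_6

The Hessian of f at 0 has rank 0. Corank 2; j^3 = v*(u + v)^2 has shape L^2 M (L != M), so D-series; mu = 6 gives D_6.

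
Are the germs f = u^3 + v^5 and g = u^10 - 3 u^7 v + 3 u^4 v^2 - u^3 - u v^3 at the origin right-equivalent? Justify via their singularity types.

No.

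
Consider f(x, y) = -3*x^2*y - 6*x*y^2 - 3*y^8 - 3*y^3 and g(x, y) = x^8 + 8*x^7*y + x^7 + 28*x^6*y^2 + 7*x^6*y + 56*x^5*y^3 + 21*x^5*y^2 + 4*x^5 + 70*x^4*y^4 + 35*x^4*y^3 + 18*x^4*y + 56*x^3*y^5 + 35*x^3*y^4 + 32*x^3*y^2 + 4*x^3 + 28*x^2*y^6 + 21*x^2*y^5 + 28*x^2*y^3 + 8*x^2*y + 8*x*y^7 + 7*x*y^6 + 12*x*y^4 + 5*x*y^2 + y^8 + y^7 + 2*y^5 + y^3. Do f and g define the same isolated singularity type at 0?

Yes.

The Hessian of f at 0 has rank 0. Corank 2; j^3 = -3*y*(x + y)^2 has shape L^2 M (L != M), so D-series; mu = 9 gives D_9. The Hessian of g at 0 has rank 0. Corank 2; j^3 = (x + y)*(2*x + y)^2 has shape L^2 M (L != M), so D-series; mu = 9 gives D_9. Both have type D_9, hence right-equivalent.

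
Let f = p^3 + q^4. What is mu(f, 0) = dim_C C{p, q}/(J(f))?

6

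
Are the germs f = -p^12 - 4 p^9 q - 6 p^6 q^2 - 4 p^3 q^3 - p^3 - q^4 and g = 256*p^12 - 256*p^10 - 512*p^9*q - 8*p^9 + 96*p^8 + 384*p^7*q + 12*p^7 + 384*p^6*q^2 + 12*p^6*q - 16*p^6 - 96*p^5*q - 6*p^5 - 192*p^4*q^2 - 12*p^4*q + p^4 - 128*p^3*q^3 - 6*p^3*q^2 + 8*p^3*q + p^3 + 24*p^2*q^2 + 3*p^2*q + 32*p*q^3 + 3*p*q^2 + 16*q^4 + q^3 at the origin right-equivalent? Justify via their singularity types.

Yes.

The Hessian of f at 0 is [[0, 0], [0, 0]] with rank 0, so corank 2. A Groebner basis of the Jacobian ideal J(f) in C{p,q} is {q^3, p^2}; counting standard monomials gives mu = 6. Corank 2; j^3 = -p^3 is a perfect cube, so E-series; the 4-jet and mu = 6 give E_6. The Hessian of g at 0 is [[0, 0], [0, 0]] with rank 0, so corank 2. A Groebner basis of the Jacobian ideal J(g) in C{p,q} is {q^4, p*q^2 + 4*q^3/3, p^2 + 2*p*q + q^2}; counting standard monomials gives mu = 6. Corank 2; j^3 = (p + q)^3 is a perfect cube, so E-series; the 4-jet and mu = 6 give E_6. Both have type E_6, hence right-equivalent.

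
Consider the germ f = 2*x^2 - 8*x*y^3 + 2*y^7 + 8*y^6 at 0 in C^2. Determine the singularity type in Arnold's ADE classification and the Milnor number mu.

The Hessian of f at 0 has rank 1. Corank 1: A-series; mu = 6 gives A_6.

Type A_{6}, Milnor number mu = 6.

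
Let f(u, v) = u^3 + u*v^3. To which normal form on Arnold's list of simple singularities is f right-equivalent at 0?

The Hessian of f at 0 is [[0, 0], [0, 0]] with rank 0, so corank 2. A Groebner basis of the Jacobian ideal J(f) in C{u,v} is {u^3, u*v^2, 3*u^2 + v^3}; counting standard monomials gives mu = 7. Corank 2; j^3 = u^3 is a perfect cube, so E-series; the 4-jet and mu = 7 give E_7.

E7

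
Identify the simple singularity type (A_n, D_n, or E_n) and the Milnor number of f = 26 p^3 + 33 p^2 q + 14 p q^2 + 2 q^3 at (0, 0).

The Hessian of f at 0 has rank 0. Corank 2; j^3 = (2*p + q)*(13*p^2 + 10*p*q + 2*q^2) splits into three distinct lines over C (the quadratic factor has nonzero discriminant), so D_4.

Type D_4, Milnor number mu = 4.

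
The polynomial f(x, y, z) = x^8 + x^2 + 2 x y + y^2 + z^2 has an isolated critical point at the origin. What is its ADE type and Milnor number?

Type A_{7}, Milnor number mu = 7.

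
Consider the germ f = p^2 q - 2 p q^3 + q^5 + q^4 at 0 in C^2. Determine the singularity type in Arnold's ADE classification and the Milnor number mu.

The Hessian of f at 0 is [[0, 0], [0, 0]] with rank 0, so corank 2. A Groebner basis of the Jacobian ideal J(f) in C{p,q} is {p*q^2, -p*q + q^3, p^2 + 4*p*q}; counting standard monomials gives mu = 5. Corank 2; j^3 = p^2*q has shape L^2 M (L != M), so D-series; mu = 5 gives D_5.

Type D5, Milnor number mu = 5.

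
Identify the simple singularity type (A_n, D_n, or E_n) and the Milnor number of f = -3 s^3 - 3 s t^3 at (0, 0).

The Hessian of f at 0 has rank 0. Corank 2; j^3 = -3*s^3 is a perfect cube, so E-series; the 4-jet and mu = 7 give E_7.

Type E_{7}, Milnor number mu = 7.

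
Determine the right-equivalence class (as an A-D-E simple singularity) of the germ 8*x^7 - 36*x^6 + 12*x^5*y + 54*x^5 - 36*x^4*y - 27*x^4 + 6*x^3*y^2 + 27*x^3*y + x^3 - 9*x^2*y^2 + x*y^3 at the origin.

E_7

The Hessian of f at 0 is [[0, 0], [0, 0]] with rank 0, so corank 2. A Groebner basis of the Jacobian ideal J(f) in C{x,y} is {x^2/3 + y^4 + y^3/9, x^3, x^2*y - x^2/9 - y^3/27, -2*x^2/3 + x*y^2 - 2*y^3/9}; counting standard monomials gives mu = 7. Corank 2; j^3 = x^3 is a perfect cube, so E-series; the 4-jet and mu = 7 give E_7.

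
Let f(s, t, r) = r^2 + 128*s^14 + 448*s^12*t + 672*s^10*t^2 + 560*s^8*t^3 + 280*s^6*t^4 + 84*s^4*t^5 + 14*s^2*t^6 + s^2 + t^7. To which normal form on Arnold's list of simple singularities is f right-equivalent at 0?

A_6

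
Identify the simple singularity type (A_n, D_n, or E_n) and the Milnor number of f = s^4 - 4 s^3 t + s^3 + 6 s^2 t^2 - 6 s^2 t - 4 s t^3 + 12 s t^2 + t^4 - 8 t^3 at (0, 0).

The Hessian of f at 0 has rank 0. Corank 2; j^3 = (s - 2*t)^3 is a perfect cube, so E-series; the 4-jet and mu = 6 give E_6.

Type E_6, Milnor number mu = 6.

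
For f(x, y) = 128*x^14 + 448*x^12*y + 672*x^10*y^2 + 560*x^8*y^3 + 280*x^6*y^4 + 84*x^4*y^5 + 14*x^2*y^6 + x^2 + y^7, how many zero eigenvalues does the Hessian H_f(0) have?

Hessian at 0 has rank 1.

1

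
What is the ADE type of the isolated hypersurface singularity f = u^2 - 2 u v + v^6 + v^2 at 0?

A_{5}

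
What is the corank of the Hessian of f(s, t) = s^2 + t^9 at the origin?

1

Hessian at 0 has rank 1.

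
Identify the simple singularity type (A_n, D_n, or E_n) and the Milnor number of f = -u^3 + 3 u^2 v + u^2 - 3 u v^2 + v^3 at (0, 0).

Type A2, Milnor number mu = 2.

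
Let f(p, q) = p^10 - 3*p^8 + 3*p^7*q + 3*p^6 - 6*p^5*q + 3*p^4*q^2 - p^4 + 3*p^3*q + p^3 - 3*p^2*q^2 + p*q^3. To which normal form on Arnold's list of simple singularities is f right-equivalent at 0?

The Hessian of f at 0 is [[0, 0], [0, 0]] with rank 0, so corank 2. A Groebner basis of the Jacobian ideal J(f) in C{p,q} is {3*p^2 + q^4 + q^3, p^3, p^2*q - p^2 - q^3/3, -2*p^2 + p*q^2 - 2*q^3/3}; counting standard monomials gives mu = 7. Corank 2; j^3 = p^3 is a perfect cube, so E-series; the 4-jet and mu = 7 give E_7.

E7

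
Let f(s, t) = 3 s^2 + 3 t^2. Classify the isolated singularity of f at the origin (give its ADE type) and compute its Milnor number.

Type A_1, Milnor number mu = 1.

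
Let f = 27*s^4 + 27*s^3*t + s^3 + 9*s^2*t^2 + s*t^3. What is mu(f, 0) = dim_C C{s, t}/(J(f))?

The Hessian of f at 0 is [[0, 0], [0, 0]] with rank 0, so corank 2. A Groebner basis of the Jacobian ideal J(f) in C{s,t} is {s^2/3 + t^4 + t^3/9, s^3, s^2*t - s^2/9 - t^3/27, 2*s^2/3 + s*t^2 + 2*t^3/9}; counting standard monomials gives mu = 7. Corank 2; j^3 = s^3 is a perfect cube, so E-series; the 4-jet and mu = 7 give E_7.

7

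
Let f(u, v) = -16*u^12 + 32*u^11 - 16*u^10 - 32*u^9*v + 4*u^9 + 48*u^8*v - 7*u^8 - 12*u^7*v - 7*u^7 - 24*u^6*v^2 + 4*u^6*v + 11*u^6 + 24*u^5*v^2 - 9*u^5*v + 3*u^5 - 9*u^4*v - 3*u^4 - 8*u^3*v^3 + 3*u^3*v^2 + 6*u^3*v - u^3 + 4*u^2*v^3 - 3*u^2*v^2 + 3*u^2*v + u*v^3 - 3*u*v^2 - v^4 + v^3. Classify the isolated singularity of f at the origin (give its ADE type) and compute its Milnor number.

The Hessian of f at 0 has rank 0. Corank 2; j^3 = -(u - v)^3 is a perfect cube, so E-series; the 4-jet and mu = 7 give E_7.

Type E_{7}, Milnor number mu = 7.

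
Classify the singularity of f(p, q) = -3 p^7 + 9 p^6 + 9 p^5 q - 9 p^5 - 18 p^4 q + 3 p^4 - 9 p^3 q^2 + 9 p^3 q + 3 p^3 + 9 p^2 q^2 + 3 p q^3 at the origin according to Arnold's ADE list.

The Hessian of f at 0 is [[0, 0], [0, 0]] with rank 0, so corank 2. A Groebner basis of the Jacobian ideal J(f) in C{p,q} is {3*p^2 + q^4 + q^3, p^3, p^2*q - p^2 - q^3/3, 2*p^2 + p*q^2 + 2*q^3/3}; counting standard monomials gives mu = 7. Corank 2; j^3 = 3*p^3 is a perfect cube, so E-series; the 4-jet and mu = 7 give E_7.

E_7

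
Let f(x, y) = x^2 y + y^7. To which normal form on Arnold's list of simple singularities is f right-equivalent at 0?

D8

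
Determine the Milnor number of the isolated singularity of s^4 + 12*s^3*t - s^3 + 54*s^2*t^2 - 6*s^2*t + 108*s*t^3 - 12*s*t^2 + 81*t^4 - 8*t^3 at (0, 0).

6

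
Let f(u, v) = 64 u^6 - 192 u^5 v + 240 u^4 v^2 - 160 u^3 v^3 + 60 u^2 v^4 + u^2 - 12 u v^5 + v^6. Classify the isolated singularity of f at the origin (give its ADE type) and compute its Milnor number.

The Hessian of f at 0 is [[2, 0], [0, 0]] with rank 1, so corank 1. A Groebner basis of the Jacobian ideal J(f) in C{u,v} is {v^5, u}; counting standard monomials gives mu = 5. Corank 1: A-series; mu = 5 gives A_5.

Type A_{5}, Milnor number mu = 5.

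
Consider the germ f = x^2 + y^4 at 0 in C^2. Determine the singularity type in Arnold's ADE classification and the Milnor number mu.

Type A_3, Milnor number mu = 3.

The Hessian of f at 0 has rank 1. Corank 1: A-series; mu = 3 gives A_3.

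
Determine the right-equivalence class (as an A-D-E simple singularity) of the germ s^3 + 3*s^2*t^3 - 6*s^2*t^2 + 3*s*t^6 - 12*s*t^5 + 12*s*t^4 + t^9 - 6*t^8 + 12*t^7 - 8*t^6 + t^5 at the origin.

E_8

The Hessian of f at 0 is [[0, 0], [0, 0]] with rank 0, so corank 2. A Groebner basis of the Jacobian ideal J(f) in C{s,t} is {s^2/2 + s*t^3 - 2*s*t^2, t^4, s^3, s^2*t + 2*s^2 - 8*s*t^2}; counting standard monomials gives mu = 8. Corank 2; j^3 = s^3 is a perfect cube, so E-series; the 5-jet and mu = 8 give E_8.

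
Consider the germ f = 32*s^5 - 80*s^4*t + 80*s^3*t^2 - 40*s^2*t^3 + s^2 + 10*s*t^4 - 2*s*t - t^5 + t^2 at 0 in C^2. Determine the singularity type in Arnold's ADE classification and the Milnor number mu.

Type A_{4}, Milnor number mu = 4.

The Hessian of f at 0 is [[2, -2], [-2, 2]] with rank 1, so corank 1. A Groebner basis of the Jacobian ideal J(f) in C{s,t} is {t^4, s - t}; counting standard monomials gives mu = 4. Corank 1: A-series; mu = 4 gives A_4.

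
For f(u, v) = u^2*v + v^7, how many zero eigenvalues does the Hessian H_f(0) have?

2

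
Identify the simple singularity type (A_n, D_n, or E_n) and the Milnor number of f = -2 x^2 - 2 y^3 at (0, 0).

Type A_{2}, Milnor number mu = 2.

The Hessian of f at 0 has rank 1. Corank 1: A-series; mu = 2 gives A_2.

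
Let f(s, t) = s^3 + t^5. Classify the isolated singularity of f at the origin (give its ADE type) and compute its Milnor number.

The Hessian of f at 0 is [[0, 0], [0, 0]] with rank 0, so corank 2. A Groebner basis of the Jacobian ideal J(f) in C{s,t} is {t^4, s^2}; counting standard monomials gives mu = 8. Corank 2; j^3 = s^3 is a perfect cube, so E-series; the 5-jet and mu = 8 give E_8.

Type E8, Milnor number mu = 8.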